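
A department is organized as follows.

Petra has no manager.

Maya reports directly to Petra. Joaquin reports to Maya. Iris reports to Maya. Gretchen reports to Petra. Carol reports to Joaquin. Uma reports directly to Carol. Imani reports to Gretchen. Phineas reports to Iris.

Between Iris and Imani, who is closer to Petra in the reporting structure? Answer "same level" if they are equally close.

same level

Both Iris and Imani are 2 levels below Petra.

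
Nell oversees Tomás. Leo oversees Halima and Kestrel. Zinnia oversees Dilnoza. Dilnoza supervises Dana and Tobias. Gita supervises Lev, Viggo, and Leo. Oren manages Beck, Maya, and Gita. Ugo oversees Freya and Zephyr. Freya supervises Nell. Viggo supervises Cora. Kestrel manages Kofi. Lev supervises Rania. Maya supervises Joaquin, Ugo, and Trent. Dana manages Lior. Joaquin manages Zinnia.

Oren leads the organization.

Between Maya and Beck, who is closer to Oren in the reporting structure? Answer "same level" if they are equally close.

same level

Both Maya and Beck are 1 level below Oren.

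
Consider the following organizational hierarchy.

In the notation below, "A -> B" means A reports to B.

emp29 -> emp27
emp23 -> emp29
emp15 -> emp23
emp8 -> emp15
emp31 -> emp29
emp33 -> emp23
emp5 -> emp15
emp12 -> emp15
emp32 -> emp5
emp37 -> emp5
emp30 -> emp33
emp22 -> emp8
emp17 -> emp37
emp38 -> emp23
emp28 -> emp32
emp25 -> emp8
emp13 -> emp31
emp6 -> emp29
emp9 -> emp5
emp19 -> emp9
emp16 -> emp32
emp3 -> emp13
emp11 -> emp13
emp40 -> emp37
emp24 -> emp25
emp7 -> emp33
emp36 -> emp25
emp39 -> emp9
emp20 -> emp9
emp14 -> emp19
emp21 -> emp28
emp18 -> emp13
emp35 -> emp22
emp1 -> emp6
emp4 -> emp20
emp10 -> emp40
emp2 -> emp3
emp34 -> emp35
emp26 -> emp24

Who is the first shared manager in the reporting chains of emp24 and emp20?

emp24's chain of managers is emp25, emp8, emp15, emp23, emp29, emp27. emp20's chain of managers is emp9, emp5, emp15, emp23, emp29, emp27. The first manager that appears in both chains is emp15.

emp15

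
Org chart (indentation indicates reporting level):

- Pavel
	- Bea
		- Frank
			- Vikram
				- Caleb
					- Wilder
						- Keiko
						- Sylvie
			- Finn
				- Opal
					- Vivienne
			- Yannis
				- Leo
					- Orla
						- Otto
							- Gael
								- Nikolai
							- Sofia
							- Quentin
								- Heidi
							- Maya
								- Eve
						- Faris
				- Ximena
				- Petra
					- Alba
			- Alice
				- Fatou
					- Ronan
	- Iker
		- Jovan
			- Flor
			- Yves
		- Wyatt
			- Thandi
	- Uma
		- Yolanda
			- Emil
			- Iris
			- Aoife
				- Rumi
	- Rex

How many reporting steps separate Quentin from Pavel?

Chain from Quentin up to Pavel: Quentin → Otto → Orla → Leo → Yannis → Frank → Bea → Pavel. That is 7 steps up, so Quentin is 7 levels below Pavel.

7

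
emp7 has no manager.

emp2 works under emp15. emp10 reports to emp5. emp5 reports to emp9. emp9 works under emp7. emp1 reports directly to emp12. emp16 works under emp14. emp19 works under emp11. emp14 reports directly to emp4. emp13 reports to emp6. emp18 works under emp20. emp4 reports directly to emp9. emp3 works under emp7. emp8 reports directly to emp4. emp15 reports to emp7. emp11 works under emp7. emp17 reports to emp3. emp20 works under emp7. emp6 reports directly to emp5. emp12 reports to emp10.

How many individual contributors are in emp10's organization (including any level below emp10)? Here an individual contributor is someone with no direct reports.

1

The only person in emp10's organization with no one reporting to them is emp1. That is 1.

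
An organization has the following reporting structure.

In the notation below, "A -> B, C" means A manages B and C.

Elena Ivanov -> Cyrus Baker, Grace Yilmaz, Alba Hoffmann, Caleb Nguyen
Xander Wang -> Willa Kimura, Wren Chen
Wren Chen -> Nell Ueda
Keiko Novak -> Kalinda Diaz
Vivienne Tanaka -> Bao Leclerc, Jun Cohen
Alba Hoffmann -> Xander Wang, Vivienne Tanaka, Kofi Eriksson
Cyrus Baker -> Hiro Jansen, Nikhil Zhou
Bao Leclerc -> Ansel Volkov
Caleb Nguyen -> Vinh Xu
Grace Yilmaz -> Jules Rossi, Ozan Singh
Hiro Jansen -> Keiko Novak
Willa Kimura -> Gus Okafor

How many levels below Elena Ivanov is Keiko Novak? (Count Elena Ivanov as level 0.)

Chain from Keiko Novak up to Elena Ivanov: Keiko Novak → Hiro Jansen → Cyrus Baker → Elena Ivanov. That is 3 steps up, so Keiko Novak is 3 levels below Elena Ivanov.

3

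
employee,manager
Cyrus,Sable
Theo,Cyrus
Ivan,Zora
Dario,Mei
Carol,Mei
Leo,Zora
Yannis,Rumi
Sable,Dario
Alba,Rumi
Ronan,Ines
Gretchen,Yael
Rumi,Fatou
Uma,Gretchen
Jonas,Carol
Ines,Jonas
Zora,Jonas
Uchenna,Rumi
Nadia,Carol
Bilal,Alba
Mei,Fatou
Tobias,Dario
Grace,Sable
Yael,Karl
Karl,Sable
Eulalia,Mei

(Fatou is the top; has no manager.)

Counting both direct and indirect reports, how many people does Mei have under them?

Mei directly manages Dario, Eulalia, Carol. Under Dario: Tobias, Sable, Grace, Karl, Yael, Gretchen, Uma, Cyrus, Theo (9). Eulalia has no reports. Under Carol: Nadia, Jonas, Zora, Leo, Ivan, Ines, Ronan (7). So Mei's organization is 3 direct reports plus everyone under them: 10 + 1 + 8 = 19.

19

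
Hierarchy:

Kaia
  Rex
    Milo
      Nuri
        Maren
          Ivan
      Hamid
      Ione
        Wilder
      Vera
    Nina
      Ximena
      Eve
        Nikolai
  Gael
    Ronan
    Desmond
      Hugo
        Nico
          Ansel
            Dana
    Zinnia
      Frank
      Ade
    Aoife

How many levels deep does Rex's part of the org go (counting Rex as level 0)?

4

The longest chain under Rex runs Rex → Milo → Nuri → Maren → Ivan, which is 4 levels below Rex.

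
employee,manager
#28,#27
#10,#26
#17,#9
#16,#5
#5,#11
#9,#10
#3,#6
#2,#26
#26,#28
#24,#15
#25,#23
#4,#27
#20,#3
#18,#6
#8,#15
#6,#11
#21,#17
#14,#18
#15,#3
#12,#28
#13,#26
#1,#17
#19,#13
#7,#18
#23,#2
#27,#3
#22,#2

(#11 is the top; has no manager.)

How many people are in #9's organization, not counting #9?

#9 directly manages #17. Under #17: #1, #21 (2). That's 3 in total.

3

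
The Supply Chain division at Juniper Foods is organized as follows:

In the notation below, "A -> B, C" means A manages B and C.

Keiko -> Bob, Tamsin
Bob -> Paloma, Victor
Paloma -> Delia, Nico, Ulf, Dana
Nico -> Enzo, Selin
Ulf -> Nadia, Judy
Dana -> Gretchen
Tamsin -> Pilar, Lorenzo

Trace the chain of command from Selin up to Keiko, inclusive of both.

Selin reports to Nico. Nico reports to Paloma. Paloma reports to Bob. Bob reports to Keiko. Keiko is at the top.

Selin -> Nico -> Paloma -> Bob -> Keiko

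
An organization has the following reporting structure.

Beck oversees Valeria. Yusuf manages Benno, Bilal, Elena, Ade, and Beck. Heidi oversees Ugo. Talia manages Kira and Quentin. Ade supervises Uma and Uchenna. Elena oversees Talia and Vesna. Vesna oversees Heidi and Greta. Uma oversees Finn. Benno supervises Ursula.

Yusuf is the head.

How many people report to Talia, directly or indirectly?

2

Talia directly manages Kira, Quentin. Kira has no reports. Quentin has no reports. So Talia's organization is 2 direct reports plus everyone under them: 1 + 1 = 2.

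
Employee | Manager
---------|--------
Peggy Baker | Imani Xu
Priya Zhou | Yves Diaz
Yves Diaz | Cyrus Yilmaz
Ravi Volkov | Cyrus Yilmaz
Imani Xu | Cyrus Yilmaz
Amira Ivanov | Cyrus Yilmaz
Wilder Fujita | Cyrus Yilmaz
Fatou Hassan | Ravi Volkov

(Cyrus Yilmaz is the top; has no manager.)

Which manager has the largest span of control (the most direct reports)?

Cyrus Yilmaz

Direct-report counts: Cyrus Yilmaz has 5; Yves Diaz has 1; Ravi Volkov has 1; Imani Xu has 1. The largest is 5, held by Cyrus Yilmaz.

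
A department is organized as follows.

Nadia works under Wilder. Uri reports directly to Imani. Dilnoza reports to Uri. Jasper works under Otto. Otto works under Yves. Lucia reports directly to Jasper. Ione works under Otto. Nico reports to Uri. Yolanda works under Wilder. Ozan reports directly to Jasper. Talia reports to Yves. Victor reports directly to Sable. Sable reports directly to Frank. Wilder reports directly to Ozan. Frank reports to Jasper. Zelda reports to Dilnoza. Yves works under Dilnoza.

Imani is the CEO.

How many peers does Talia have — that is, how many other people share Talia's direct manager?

Talia reports to Yves. Yves's other direct reports are Otto — 1 peer.

1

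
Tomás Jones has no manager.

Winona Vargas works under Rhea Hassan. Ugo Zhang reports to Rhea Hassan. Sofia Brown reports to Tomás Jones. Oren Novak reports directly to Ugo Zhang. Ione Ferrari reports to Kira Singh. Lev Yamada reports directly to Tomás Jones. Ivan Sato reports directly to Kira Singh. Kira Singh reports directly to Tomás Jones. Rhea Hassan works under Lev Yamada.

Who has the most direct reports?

Direct-report counts: Tomás Jones has 3; Kira Singh has 2; Lev Yamada has 1; Rhea Hassan has 2; Ugo Zhang has 1. The largest is 3, held by Tomás Jones.

Tomás Jones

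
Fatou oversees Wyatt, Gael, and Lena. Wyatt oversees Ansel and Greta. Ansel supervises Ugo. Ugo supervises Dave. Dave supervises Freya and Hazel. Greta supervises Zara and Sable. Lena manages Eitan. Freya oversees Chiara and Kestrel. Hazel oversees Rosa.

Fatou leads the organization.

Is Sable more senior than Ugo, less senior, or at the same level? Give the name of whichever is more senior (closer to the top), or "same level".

Both Sable and Ugo are 3 levels below Fatou.

same level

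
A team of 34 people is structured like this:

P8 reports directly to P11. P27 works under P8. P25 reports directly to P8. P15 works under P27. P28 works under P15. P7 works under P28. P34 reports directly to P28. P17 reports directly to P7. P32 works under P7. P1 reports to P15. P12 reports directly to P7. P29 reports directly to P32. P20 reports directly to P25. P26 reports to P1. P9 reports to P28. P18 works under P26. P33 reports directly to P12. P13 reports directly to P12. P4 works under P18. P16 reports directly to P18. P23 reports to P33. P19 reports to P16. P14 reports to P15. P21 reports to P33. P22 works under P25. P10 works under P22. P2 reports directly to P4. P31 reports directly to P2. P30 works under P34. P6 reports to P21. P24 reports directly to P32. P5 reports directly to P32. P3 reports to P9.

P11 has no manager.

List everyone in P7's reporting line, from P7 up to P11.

P7 reports to P28. P28 reports to P15. P15 reports to P27. P27 reports to P8. P8 reports to P11. P11 is at the top.

P7 -> P28 -> P15 -> P27 -> P8 -> P11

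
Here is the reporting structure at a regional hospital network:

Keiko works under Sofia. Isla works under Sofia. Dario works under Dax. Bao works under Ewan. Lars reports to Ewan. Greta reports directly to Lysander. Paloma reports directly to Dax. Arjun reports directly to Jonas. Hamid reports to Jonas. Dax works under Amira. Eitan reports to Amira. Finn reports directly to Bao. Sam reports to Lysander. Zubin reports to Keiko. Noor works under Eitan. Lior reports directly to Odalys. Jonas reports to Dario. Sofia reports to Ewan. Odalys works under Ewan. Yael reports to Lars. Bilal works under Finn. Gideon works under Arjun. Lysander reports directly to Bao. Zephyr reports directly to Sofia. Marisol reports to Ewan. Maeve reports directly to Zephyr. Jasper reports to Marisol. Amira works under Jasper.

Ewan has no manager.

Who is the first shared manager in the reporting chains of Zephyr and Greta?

Zephyr's chain of managers is Sofia, Ewan. Greta's chain of managers is Lysander, Bao, Ewan. The first manager that appears in both chains is Ewan.

Ewan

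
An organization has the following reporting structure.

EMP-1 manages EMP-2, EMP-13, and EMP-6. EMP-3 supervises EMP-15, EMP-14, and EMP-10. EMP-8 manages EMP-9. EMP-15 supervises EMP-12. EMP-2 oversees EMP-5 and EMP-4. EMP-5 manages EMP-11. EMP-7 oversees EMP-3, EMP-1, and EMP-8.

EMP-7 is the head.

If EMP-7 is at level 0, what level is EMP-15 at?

Chain from EMP-15 up to EMP-7: EMP-15 → EMP-3 → EMP-7. That is 2 steps up, so EMP-15 is 2 levels below EMP-7.

2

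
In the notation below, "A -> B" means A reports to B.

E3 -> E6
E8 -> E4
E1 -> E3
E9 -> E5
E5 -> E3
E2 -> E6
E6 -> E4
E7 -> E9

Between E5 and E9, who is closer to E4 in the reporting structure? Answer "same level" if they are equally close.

E5

E5 is 3 levels below E4; E9 is 4. E5 is higher.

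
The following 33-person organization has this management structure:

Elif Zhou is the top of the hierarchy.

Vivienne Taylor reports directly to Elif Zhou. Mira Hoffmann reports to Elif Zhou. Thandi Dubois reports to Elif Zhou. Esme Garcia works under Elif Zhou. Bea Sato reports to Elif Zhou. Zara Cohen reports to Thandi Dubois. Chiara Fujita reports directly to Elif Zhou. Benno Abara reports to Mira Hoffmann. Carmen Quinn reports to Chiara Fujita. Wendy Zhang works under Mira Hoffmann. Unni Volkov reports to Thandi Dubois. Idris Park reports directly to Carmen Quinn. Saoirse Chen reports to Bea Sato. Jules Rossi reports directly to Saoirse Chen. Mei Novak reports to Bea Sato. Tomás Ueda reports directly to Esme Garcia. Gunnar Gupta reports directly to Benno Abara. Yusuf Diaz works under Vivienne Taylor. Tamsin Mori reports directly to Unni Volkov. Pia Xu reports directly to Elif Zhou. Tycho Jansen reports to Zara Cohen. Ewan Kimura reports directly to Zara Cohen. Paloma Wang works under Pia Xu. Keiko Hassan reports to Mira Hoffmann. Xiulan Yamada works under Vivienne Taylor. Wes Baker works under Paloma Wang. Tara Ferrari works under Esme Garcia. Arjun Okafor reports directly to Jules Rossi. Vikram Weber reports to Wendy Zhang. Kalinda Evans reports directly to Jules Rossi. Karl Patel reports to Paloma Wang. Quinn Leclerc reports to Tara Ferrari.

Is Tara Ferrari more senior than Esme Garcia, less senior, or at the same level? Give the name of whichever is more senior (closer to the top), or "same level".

Tara Ferrari is 2 levels below Elif Zhou; Esme Garcia is 1. Esme Garcia is higher.

Esme Garcia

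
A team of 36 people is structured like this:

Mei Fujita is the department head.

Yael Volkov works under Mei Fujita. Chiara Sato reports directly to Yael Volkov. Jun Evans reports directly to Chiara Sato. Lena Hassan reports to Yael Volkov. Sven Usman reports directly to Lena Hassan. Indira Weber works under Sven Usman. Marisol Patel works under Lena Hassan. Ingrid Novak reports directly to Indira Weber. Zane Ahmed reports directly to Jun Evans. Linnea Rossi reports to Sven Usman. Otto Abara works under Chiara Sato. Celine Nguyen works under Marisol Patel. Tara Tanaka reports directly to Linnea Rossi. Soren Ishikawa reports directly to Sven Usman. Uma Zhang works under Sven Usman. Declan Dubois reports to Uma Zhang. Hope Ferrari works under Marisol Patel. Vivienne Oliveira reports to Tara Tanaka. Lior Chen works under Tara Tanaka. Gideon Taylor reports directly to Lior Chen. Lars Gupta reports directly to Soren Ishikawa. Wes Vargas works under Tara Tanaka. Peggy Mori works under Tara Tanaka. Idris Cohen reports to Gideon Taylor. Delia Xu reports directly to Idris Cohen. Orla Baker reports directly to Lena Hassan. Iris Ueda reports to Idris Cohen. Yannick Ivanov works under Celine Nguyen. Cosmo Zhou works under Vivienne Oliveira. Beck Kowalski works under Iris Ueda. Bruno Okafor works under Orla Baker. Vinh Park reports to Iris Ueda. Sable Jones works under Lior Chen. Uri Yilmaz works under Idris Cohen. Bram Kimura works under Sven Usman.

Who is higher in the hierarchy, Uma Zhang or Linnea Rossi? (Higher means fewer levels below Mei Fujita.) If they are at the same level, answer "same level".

Both Uma Zhang and Linnea Rossi are 4 levels below Mei Fujita.

same level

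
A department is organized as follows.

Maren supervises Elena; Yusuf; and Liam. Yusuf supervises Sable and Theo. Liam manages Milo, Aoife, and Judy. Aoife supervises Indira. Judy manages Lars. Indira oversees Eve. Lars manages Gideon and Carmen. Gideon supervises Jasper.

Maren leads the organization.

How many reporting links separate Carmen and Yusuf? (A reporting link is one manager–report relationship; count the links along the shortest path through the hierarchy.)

5

Carmen is 4 levels below Maren, and Yusuf is 1 level below Maren (their lowest common manager). The shortest path runs up from Carmen to Maren and back down to Yusuf: 4 + 1 = 5 links.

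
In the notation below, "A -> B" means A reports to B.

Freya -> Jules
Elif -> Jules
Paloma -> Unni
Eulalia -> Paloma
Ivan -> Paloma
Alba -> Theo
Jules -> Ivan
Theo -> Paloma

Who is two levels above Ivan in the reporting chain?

Unni

Ivan reports to Paloma, and Paloma reports to Unni. So Ivan's skip-level manager is Unni.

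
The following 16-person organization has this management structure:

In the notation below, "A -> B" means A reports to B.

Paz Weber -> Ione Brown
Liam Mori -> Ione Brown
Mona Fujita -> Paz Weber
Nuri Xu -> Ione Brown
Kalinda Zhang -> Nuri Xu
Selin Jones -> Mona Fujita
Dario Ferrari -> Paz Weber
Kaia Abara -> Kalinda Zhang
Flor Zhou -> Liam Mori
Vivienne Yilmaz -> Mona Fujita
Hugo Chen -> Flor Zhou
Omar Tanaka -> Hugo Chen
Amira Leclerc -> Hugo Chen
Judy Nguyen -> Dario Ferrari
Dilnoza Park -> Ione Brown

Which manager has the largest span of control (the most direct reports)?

Direct-report counts: Ione Brown has 4; Nuri Xu has 1; Kalinda Zhang has 1; Liam Mori has 1; Flor Zhou has 1; Hugo Chen has 2; Paz Weber has 2; Dario Ferrari has 1; Mona Fujita has 2. The largest is 4, held by Ione Brown.

Ione Brown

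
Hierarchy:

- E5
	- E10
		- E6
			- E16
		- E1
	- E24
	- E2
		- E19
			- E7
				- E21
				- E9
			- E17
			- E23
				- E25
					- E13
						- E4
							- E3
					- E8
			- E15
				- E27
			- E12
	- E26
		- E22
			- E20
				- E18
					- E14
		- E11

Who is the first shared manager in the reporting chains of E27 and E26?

E5

E27's chain of managers is E15, E19, E2, E5. E26's chain of managers is E5. The first manager that appears in both chains is E5.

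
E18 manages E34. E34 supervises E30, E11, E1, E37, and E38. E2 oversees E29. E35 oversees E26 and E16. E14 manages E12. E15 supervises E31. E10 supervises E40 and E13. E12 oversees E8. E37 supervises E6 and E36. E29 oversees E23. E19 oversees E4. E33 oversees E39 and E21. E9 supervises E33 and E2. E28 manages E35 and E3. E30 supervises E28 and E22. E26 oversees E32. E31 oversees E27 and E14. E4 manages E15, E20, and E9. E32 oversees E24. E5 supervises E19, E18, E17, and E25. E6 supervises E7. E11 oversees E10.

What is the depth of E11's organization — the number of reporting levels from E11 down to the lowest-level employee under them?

The longest chain under E11 runs E11 → E10 → E40, which is 2 levels below E11.

2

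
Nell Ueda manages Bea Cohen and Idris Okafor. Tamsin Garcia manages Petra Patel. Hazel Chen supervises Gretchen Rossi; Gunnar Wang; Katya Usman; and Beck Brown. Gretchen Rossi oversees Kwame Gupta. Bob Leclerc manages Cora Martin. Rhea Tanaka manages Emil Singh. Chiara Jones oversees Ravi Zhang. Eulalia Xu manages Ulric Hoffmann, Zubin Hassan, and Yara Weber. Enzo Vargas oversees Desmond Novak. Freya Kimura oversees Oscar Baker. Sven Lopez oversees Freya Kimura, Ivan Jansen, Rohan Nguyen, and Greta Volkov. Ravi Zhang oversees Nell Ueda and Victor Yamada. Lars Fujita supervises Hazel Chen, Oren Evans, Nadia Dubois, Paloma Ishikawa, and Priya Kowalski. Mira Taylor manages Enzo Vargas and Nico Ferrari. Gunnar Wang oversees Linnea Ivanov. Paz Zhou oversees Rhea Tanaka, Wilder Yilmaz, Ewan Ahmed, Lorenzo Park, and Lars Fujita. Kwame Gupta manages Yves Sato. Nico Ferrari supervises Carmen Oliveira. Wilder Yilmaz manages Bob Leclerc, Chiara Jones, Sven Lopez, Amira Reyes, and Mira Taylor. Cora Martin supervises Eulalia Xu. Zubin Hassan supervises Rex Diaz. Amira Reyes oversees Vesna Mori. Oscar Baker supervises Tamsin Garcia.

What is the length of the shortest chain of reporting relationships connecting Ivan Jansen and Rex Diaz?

Ivan Jansen is 2 levels below Wilder Yilmaz, and Rex Diaz is 5 levels below Wilder Yilmaz (their lowest common manager). The shortest path runs up from Ivan Jansen to Wilder Yilmaz and back down to Rex Diaz: 2 + 5 = 7 links.

7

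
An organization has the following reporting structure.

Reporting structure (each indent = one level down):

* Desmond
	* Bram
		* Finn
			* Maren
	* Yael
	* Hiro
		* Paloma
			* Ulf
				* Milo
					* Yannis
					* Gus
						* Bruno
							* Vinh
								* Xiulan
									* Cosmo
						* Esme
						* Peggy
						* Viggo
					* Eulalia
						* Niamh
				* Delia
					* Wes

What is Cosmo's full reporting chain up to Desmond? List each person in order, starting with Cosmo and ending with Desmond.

Cosmo reports to Xiulan. Xiulan reports to Vinh. Vinh reports to Bruno. Bruno reports to Gus. Gus reports to Milo. Milo reports to Ulf. Ulf reports to Paloma. Paloma reports to Hiro. Hiro reports to Desmond. Desmond is at the top.

Cosmo -> Xiulan -> Vinh -> Bruno -> Gus -> Milo -> Ulf -> Paloma -> Hiro -> Desmond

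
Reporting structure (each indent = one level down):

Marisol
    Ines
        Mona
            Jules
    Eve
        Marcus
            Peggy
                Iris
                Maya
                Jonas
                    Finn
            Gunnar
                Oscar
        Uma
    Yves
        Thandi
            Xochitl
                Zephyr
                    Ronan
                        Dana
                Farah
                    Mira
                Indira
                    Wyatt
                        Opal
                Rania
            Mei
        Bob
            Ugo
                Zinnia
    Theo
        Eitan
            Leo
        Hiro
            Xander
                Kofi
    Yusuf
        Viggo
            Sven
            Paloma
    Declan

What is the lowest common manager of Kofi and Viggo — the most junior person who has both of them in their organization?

Marisol

Kofi's chain of managers is Xander, Hiro, Theo, Marisol. Viggo's chain of managers is Yusuf, Marisol. The first manager that appears in both chains is Marisol.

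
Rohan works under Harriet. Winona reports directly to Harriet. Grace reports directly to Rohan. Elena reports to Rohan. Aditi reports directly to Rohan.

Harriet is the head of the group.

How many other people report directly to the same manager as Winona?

1

Winona reports to Harriet. Harriet's other direct reports are Rohan — 1 peer.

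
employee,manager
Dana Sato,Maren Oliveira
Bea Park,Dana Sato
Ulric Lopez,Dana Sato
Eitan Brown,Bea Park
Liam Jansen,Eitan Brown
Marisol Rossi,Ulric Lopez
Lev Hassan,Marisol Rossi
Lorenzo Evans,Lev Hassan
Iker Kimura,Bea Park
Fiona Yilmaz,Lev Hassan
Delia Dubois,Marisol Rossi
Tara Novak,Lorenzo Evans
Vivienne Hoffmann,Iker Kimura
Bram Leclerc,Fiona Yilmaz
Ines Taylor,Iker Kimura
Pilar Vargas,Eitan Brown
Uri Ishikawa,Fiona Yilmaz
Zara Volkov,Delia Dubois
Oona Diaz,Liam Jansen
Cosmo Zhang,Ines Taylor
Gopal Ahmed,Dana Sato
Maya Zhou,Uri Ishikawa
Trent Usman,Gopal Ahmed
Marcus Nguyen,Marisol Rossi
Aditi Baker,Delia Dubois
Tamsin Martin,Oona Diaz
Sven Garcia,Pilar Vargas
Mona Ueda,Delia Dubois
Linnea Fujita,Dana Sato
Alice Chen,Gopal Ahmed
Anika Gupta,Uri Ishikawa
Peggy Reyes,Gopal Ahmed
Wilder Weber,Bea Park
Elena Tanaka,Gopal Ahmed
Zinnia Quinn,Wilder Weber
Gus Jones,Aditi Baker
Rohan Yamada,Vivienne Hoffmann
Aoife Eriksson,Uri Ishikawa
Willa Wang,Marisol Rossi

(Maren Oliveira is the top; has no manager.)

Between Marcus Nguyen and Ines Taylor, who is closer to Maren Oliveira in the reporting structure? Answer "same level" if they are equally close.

same level

Both Marcus Nguyen and Ines Taylor are 4 levels below Maren Oliveira.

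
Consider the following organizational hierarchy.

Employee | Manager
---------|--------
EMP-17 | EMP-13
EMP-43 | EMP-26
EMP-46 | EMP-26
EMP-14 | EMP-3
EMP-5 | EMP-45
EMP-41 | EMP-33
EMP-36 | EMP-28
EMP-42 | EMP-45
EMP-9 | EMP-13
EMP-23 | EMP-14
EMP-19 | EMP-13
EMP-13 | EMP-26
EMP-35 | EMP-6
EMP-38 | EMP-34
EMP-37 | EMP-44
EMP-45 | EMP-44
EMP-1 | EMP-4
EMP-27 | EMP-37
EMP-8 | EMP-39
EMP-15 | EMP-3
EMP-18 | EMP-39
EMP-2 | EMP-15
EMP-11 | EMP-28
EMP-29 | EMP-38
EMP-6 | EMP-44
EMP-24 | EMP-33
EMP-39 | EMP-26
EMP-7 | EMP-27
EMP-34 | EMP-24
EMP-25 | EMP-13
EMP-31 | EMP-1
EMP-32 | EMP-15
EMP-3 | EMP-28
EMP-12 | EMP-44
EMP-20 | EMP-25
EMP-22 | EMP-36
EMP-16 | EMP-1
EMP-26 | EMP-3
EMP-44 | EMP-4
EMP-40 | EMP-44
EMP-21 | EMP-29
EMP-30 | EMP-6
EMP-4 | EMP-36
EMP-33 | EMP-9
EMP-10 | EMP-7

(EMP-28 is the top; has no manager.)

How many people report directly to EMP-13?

4

EMP-13 directly manages EMP-9, EMP-25, EMP-19, EMP-17. That is 4 direct reports.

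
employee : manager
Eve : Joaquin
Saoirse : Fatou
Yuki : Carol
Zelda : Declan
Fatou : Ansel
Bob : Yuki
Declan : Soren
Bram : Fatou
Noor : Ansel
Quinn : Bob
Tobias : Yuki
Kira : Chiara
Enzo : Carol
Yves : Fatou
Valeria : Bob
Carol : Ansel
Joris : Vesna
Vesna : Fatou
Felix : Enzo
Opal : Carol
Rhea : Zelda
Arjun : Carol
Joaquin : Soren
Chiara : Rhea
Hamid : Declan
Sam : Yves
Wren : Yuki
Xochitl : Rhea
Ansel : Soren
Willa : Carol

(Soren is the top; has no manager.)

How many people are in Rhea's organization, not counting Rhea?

Rhea directly manages Chiara, Xochitl. Under Chiara: Kira (1). Xochitl has no reports. So Rhea's organization is 2 direct reports plus everyone under them: 2 + 1 = 3.

3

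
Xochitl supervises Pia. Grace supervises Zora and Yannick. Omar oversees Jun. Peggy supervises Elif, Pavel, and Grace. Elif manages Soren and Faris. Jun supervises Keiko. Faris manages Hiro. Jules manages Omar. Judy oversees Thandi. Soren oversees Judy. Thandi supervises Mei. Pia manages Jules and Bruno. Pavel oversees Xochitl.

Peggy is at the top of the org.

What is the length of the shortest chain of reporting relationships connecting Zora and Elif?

Zora is 2 levels below Peggy, and Elif is 1 level below Peggy (their lowest common manager). The shortest path runs up from Zora to Peggy and back down to Elif: 2 + 1 = 3 links.

3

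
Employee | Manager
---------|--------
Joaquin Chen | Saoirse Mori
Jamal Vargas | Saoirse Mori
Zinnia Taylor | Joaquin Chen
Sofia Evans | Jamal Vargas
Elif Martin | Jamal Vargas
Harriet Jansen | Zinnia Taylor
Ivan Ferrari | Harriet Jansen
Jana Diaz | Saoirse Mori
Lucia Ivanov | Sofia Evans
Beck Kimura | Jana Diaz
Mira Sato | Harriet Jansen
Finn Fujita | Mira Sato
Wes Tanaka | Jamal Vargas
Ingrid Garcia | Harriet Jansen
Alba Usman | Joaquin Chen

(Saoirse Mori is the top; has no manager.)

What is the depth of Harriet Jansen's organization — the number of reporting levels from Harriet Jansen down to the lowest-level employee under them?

2

The longest chain under Harriet Jansen runs Harriet Jansen → Mira Sato → Finn Fujita, which is 2 levels below Harriet Jansen.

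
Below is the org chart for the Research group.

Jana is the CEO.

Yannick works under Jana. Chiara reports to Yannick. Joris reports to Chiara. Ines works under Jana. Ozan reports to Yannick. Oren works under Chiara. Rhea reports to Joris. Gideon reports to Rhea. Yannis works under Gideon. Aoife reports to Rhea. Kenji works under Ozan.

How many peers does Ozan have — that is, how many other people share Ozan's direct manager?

Ozan reports to Yannick. Yannick's other direct reports are Chiara — 1 peer.

1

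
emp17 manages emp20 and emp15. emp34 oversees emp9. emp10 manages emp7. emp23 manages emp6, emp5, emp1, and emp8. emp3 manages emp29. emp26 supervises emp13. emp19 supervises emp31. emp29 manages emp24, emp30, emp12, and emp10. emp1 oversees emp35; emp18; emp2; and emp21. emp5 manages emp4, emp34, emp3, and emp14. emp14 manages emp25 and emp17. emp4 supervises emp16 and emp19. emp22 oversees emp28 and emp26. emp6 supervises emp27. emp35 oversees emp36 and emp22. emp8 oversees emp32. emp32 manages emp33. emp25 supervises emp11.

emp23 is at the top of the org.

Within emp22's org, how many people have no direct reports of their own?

2

The people in emp22's organization with no one reporting to them are emp13, emp28. That is 2.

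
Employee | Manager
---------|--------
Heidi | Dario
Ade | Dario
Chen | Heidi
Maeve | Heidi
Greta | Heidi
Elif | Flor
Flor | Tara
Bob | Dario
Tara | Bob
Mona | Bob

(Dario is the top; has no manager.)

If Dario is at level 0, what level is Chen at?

2

Chain from Chen up to Dario: Chen → Heidi → Dario. That is 2 steps up, so Chen is 2 levels below Dario.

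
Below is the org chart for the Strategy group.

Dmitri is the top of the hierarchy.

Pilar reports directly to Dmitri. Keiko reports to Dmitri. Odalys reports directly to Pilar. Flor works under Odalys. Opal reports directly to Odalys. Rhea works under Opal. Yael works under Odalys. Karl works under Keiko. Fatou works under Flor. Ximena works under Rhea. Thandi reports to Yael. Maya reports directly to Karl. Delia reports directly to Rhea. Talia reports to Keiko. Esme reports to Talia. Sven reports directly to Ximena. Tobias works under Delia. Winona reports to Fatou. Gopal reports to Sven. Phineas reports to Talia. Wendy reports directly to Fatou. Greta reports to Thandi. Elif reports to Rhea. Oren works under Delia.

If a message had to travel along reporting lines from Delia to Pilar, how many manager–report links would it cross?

4

Delia is in Pilar's organization: the chain from Delia up to Pilar is Delia → Rhea → Opal → Odalys → Pilar, which is 4 links.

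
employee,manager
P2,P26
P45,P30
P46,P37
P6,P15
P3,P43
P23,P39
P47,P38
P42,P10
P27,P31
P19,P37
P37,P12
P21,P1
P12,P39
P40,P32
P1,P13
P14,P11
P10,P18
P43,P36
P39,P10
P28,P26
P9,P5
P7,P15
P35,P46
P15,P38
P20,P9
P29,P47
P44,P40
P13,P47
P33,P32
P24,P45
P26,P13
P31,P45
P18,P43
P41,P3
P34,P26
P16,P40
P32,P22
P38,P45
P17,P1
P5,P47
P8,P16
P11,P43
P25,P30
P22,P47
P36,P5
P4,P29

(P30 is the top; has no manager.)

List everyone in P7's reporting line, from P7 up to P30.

P7 -> P15 -> P38 -> P45 -> P30

P7 reports to P15. P15 reports to P38. P38 reports to P45. P45 reports to P30. P30 is at the top.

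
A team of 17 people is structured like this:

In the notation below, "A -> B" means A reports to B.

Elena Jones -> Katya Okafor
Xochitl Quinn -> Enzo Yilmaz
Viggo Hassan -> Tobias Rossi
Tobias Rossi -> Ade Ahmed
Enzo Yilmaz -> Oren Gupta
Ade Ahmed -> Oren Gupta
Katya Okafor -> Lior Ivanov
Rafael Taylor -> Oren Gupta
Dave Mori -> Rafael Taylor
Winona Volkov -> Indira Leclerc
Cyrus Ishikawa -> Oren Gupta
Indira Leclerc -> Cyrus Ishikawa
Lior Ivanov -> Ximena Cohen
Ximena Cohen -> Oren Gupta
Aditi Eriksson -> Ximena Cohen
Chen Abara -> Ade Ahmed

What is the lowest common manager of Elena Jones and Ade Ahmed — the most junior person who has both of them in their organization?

Elena Jones's chain of managers is Katya Okafor, Lior Ivanov, Ximena Cohen, Oren Gupta. Ade Ahmed's chain of managers is Oren Gupta. The first manager that appears in both chains is Oren Gupta.

Oren Gupta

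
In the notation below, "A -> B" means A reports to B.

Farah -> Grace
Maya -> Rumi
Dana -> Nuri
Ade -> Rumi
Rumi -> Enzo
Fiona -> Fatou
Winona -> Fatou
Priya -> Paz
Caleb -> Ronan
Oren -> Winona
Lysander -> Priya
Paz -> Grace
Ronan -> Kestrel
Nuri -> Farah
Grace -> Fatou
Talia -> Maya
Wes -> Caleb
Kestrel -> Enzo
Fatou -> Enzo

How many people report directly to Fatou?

Fatou directly manages Grace, Fiona, Winona. That is 3 direct reports.

3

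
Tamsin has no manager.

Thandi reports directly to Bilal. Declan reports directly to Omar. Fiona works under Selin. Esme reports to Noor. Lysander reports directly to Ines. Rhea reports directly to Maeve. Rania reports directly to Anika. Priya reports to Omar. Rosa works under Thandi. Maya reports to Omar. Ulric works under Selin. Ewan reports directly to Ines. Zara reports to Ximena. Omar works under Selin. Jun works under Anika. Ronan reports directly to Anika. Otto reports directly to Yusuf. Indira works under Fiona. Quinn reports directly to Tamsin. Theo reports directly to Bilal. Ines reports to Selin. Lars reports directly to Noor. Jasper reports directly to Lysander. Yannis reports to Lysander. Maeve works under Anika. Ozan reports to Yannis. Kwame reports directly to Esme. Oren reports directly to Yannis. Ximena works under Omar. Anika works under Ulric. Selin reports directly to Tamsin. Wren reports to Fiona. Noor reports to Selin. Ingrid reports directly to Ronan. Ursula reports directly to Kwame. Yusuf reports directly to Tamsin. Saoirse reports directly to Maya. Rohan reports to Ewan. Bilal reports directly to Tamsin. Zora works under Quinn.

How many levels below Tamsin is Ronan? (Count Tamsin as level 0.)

Chain from Ronan up to Tamsin: Ronan → Anika → Ulric → Selin → Tamsin. That is 4 steps up, so Ronan is 4 levels below Tamsin.

4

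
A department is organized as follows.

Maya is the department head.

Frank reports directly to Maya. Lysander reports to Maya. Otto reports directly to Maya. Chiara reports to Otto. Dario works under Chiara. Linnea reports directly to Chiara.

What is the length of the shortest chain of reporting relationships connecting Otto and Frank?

2

Otto is 1 level below Maya, and Frank is 1 level below Maya (their lowest common manager). The shortest path runs up from Otto to Maya and back down to Frank: 1 + 1 = 2 links.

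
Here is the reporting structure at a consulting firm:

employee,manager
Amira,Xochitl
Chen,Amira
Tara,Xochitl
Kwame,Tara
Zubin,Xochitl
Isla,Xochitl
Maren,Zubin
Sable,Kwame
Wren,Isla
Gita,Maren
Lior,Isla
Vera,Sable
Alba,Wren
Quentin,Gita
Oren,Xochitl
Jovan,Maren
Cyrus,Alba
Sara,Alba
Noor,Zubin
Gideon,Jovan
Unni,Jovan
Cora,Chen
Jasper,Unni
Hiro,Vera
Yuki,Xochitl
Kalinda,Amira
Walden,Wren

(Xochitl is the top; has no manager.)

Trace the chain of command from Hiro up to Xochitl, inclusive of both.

Hiro reports to Vera. Vera reports to Sable. Sable reports to Kwame. Kwame reports to Tara. Tara reports to Xochitl. Xochitl is at the top.

Hiro -> Vera -> Sable -> Kwame -> Tara -> Xochitl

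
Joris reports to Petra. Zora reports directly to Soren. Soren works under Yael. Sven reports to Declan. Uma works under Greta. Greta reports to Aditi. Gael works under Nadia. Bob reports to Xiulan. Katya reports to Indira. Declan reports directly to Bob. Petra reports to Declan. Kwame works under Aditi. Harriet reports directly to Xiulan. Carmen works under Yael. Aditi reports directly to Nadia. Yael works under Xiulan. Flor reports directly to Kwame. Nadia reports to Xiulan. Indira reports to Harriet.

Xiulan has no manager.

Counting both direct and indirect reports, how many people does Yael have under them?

3

Yael directly manages Soren, Carmen. Under Soren: Zora (1). Carmen has no reports. So Yael's organization is 2 direct reports plus everyone under them: 2 + 1 = 3.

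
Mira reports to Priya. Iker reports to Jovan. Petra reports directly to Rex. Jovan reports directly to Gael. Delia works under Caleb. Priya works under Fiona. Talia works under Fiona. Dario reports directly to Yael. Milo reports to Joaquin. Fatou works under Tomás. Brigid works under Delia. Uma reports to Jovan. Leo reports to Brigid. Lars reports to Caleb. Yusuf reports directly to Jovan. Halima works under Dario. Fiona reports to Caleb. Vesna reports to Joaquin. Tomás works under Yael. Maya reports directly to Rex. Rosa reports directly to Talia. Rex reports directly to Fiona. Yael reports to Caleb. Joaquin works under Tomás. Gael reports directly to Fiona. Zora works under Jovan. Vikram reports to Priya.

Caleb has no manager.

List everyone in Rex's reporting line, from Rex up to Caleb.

Rex -> Fiona -> Caleb

Rex reports to Fiona. Fiona reports to Caleb. Caleb is at the top.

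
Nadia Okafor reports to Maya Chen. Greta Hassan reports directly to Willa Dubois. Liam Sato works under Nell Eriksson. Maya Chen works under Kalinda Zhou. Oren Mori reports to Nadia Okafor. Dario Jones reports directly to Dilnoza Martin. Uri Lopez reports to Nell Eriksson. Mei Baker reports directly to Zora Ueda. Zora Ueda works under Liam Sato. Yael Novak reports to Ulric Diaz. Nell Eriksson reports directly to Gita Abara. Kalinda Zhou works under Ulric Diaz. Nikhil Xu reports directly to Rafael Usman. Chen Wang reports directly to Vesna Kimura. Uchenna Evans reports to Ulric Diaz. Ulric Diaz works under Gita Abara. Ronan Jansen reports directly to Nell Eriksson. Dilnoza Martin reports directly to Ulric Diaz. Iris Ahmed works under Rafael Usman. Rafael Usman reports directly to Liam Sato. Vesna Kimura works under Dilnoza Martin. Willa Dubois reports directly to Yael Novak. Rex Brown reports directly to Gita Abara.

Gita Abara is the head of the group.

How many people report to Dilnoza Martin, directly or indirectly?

3

Dilnoza Martin directly manages Vesna Kimura, Dario Jones. Under Vesna Kimura: Chen Wang (1). Dario Jones has no reports. So Dilnoza Martin's organization is 2 direct reports plus everyone under them: 2 + 1 = 3.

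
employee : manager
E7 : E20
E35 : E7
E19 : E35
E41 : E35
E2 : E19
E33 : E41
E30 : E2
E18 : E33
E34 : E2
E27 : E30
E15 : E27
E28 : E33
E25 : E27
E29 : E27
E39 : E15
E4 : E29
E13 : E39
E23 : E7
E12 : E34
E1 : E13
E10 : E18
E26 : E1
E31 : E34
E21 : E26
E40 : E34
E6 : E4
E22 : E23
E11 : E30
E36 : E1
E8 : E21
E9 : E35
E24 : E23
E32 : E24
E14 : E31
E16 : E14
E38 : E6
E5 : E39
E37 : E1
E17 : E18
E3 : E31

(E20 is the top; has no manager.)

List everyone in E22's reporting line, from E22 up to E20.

E22 reports to E23. E23 reports to E7. E7 reports to E20. E20 is at the top.

E22 -> E23 -> E7 -> E20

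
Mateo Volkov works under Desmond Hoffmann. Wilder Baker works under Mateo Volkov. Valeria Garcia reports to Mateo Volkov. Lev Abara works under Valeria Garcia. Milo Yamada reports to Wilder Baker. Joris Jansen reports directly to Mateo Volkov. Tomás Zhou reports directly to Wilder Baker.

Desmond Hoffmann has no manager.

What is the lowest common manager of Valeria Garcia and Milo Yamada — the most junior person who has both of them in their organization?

Valeria Garcia's chain of managers is Mateo Volkov, Desmond Hoffmann. Milo Yamada's chain of managers is Wilder Baker, Mateo Volkov, Desmond Hoffmann. The first manager that appears in both chains is Mateo Volkov.

Mateo Volkov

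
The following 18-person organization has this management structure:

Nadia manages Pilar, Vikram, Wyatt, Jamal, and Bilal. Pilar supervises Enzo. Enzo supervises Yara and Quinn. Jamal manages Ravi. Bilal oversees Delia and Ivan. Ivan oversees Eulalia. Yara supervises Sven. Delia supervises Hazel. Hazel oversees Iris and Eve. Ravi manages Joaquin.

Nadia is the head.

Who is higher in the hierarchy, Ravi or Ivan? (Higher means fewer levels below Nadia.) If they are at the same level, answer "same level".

Both Ravi and Ivan are 2 levels below Nadia.

same level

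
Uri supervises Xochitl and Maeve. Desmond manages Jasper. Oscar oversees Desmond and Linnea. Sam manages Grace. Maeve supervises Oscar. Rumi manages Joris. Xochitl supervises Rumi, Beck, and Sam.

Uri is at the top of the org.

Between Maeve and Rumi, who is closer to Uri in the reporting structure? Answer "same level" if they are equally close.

Maeve

Maeve is 1 level below Uri; Rumi is 2. Maeve is higher.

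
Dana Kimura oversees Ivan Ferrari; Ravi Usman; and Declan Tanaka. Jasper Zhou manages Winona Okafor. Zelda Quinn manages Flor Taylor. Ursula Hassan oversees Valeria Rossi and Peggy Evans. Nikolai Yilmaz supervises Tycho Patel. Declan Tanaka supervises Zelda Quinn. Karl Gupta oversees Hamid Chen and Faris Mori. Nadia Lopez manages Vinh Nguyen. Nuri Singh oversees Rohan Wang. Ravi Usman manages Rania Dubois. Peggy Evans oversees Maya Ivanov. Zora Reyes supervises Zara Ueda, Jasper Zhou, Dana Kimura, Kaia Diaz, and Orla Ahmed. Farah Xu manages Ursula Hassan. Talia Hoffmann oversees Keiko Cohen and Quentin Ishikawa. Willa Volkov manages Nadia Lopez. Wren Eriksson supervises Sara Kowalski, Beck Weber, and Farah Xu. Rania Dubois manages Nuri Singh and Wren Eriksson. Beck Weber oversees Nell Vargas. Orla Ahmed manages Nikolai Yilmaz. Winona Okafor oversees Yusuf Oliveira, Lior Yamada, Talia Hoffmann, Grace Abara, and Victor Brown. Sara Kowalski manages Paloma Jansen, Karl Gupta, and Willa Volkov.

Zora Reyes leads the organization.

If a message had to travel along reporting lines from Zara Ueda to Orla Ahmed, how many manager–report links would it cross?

2

Zara Ueda is 1 level below Zora Reyes, and Orla Ahmed is 1 level below Zora Reyes (their lowest common manager). The shortest path runs up from Zara Ueda to Zora Reyes and back down to Orla Ahmed: 1 + 1 = 2 links.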